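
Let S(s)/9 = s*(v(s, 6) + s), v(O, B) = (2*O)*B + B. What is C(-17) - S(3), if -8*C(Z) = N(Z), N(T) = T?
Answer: -9703/8 ≈ -1212.9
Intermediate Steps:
v(O, B) = B + 2*B*O (v(O, B) = 2*B*O + B = B + 2*B*O)
S(s) = 9*s*(6 + 13*s) (S(s) = 9*(s*(6*(1 + 2*s) + s)) = 9*(s*((6 + 12*s) + s)) = 9*(s*(6 + 13*s)) = 9*s*(6 + 13*s))
C(Z) = -Z/8
C(-17) - S(3) = -⅛*(-17) - 9*3*(6 + 13*3) = 17/8 - 9*3*(6 + 39) = 17/8 - 9*3*45 = 17/8 - 1*1215 = 17/8 - 1215 = -9703/8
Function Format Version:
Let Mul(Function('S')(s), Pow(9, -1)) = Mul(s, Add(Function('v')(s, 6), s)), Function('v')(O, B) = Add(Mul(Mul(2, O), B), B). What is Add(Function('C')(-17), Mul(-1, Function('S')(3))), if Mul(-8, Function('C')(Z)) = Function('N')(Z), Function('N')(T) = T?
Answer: Rational(-9703, 8) ≈ -1212.9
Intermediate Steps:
Function('v')(O, B) = Add(B, Mul(2, B, O)) (Function('v')(O, B) = Add(Mul(2, B, O), B) = Add(B, Mul(2, B, O)))
Function('S')(s) = Mul(9, s, Add(6, Mul(13, s))) (Function('S')(s) = Mul(9, Mul(s, Add(Mul(6, Add(1, Mul(2, s))), s))) = Mul(9, Mul(s, Add(Add(6, Mul(12, s)), s))) = Mul(9, Mul(s, Add(6, Mul(13, s)))) = Mul(9, s, Add(6, Mul(13, s))))
Function('C')(Z) = Mul(Rational(-1, 8), Z)
Add(Function('C')(-17), Mul(-1, Function('S')(3))) = Add(Mul(Rational(-1, 8), -17), Mul(-1, Mul(9, 3, Add(6, Mul(13, 3))))) = Add(Rational(17, 8), Mul(-1, Mul(9, 3, Add(6, 39)))) = Add(Rational(17, 8), Mul(-1, Mul(9, 3, 45))) = Add(Rational(17, 8), Mul(-1, 1215)) = Add(Rational(17, 8), -1215) = Rational(-9703, 8)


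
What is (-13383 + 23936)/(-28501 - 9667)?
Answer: -10553/38168 ≈ -0.27649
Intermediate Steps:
(-13383 + 23936)/(-28501 - 9667) = 10553/(-38168) = 10553*(-1/38168) = -10553/38168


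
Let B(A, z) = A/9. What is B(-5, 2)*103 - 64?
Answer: -1091/9 ≈ -121.22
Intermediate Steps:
B(A, z) = A/9 (B(A, z) = A*(1/9) = A/9)
B(-5, 2)*103 - 64 = ((1/9)*(-5))*103 - 64 = -5/9*103 - 64 = -515/9 - 64 = -1091/9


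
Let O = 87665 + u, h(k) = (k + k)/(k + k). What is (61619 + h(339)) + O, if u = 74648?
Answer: 223933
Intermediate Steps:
h(k) = 1 (h(k) = (2*k)/((2*k)) = (2*k)*(1/(2*k)) = 1)
O = 162313 (O = 87665 + 74648 = 162313)
(61619 + h(339)) + O = (61619 + 1) + 162313 = 61620 + 162313 = 223933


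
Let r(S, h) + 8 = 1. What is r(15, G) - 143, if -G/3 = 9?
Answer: -150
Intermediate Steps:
G = -27 (G = -3*9 = -27)
r(S, h) = -7 (r(S, h) = -8 + 1 = -7)
r(15, G) - 143 = -7 - 143 = -150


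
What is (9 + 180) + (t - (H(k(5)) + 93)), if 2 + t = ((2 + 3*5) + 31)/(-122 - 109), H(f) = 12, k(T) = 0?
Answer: 6298/77 ≈ 81.792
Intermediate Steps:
t = -170/77 (t = -2 + ((2 + 3*5) + 31)/(-122 - 109) = -2 + ((2 + 15) + 31)/(-231) = -2 + (17 + 31)*(-1/231) = -2 + 48*(-1/231) = -2 - 16/77 = -170/77 ≈ -2.2078)
(9 + 180) + (t - (H(k(5)) + 93)) = (9 + 180) + (-170/77 - (12 + 93)) = 189 + (-170/77 - 1*105) = 189 + (-170/77 - 105) = 189 - 8255/77 = 6298/77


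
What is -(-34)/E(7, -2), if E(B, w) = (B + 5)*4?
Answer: 17/24 ≈ 0.70833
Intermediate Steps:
E(B, w) = 20 + 4*B (E(B, w) = (5 + B)*4 = 20 + 4*B)
-(-34)/E(7, -2) = -(-34)/(20 + 4*7) = -(-34)/(20 + 28) = -(-34)/48 = -1*(-17/24) = 17/24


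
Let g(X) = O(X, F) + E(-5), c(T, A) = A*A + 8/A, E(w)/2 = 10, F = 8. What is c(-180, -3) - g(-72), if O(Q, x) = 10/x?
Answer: -179/12 ≈ -14.917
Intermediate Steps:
E(w) = 20 (E(w) = 2*10 = 20)
c(T, A) = A² + 8/A
g(X) = 85/4 (g(X) = 10/8 + 20 = 10*(⅛) + 20 = 5/4 + 20 = 85/4)
c(-180, -3) - g(-72) = (8 + (-3)³)/(-3) - 1*85/4 = -(8 - 27)/3 - 85/4 = -⅓*(-19) - 85/4 = 19/3 - 85/4 = -179/12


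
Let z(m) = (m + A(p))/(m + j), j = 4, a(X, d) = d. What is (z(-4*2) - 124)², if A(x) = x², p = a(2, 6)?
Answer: 17161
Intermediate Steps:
p = 6
z(m) = (36 + m)/(4 + m) (z(m) = (m + 6²)/(m + 4) = (m + 36)/(4 + m) = (36 + m)/(4 + m))
(z(-4*2) - 124)² = ((36 - 4*2)/(4 - 4*2) - 124)² = ((36 - 8)/(4 - 8) - 124)² = (28/(-4) - 124)² = (-¼*28 - 124)² = (-7 - 124)² = (-131)² = 17161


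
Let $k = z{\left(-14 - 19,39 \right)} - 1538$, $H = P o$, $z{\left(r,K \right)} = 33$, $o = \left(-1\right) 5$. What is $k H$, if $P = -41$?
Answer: $-308525$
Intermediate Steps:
$o = -5$
$H = 205$ ($H = \left(-41\right) \left(-5\right) = 205$)
$k = -1505$ ($k = 33 - 1538 = -1505$)
$k H = \left(-1505\right) 205 = -308525$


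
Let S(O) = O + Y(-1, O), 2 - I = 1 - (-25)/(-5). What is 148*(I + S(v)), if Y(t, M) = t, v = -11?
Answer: -888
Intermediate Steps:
I = 6 (I = 2 - (1 - (-25)/(-5)) = 2 - (1 - (-25)*(-1)/5) = 2 - (1 - 5*1) = 2 - (1 - 5) = 2 - 1*(-4) = 2 + 4 = 6)
S(O) = -1 + O (S(O) = O - 1 = -1 + O)
148*(I + S(v)) = 148*(6 + (-1 - 11)) = 148*(6 - 12) = 148*(-6) = -888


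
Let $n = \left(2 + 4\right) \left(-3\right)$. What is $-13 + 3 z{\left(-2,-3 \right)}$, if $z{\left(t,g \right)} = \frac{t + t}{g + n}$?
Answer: $- \frac{87}{7} \approx -12.429$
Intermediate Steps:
$n = -18$ ($n = 6 \left(-3\right) = -18$)
$z{\left(t,g \right)} = \frac{2 t}{-18 + g}$ ($z{\left(t,g \right)} = \frac{t + t}{g - 18} = \frac{2 t}{-18 + g}$)
$-13 + 3 z{\left(-2,-3 \right)} = -13 + 3 \cdot 2 \left(-2\right) \frac{1}{-18 - 3} = -13 + 3 \cdot 2 \left(-2\right) \frac{1}{-21} = -13 + 3 \cdot 2 \left(-2\right) \left(- \frac{1}{21}\right) = -13 + 3 \cdot \frac{4}{21} = -13 + \frac{4}{7} = - \frac{87}{7}$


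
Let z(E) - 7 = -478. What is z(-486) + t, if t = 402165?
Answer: 401694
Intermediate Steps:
z(E) = -471 (z(E) = 7 - 478 = -471)
z(-486) + t = -471 + 402165 = 401694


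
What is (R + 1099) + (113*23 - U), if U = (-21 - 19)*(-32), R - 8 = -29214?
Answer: -26788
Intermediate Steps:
R = -29206 (R = 8 - 29214 = -29206)
U = 1280 (U = -40*(-32) = 1280)
(R + 1099) + (113*23 - U) = (-29206 + 1099) + (113*23 - 1*1280) = -28107 + (2599 - 1280) = -28107 + 1319 = -26788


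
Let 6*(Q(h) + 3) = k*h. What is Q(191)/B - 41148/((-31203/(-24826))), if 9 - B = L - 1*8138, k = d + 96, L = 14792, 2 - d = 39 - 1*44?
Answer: -905098288505/27645858 ≈ -32739.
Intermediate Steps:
d = 7 (d = 2 - (39 - 1*44) = 2 - (39 - 44) = 2 - 1*(-5) = 2 + 5 = 7)
k = 103 (k = 7 + 96 = 103)
B = -6645 (B = 9 - (14792 - 1*8138) = 9 - (14792 - 8138) = 9 - 1*6654 = 9 - 6654 = -6645)
Q(h) = -3 + 103*h/6 (Q(h) = -3 + (103*h)/6 = -3 + 103*h/6)
Q(191)/B - 41148/((-31203/(-24826))) = (-3 + (103/6)*191)/(-6645) - 41148/((-31203/(-24826))) = (-3 + 19673/6)*(-1/6645) - 41148/((-31203*(-1/24826))) = (19655/6)*(-1/6645) - 41148/31203/24826 = -3931/7974 - 41148*24826/31203 = -3931/7974 - 113504472/3467 = -905098288505/27645858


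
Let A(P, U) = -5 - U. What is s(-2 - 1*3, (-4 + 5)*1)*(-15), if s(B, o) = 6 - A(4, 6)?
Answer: -255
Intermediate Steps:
s(B, o) = 17 (s(B, o) = 6 - (-5 - 1*6) = 6 - (-5 - 6) = 6 - 1*(-11) = 6 + 11 = 17)
s(-2 - 1*3, (-4 + 5)*1)*(-15) = 17*(-15) = -255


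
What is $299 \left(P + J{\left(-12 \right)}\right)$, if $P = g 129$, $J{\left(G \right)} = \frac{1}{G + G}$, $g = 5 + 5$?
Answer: $\frac{9256741}{24} \approx 3.857 \cdot 10^{5}$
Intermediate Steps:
$g = 10$
$J{\left(G \right)} = \frac{1}{2 G}$
$P = 1290$ ($P = 10 \cdot 129 = 1290$)
$299 \left(P + J{\left(-12 \right)}\right) = 299 \left(1290 + \frac{1}{2 \left(-12\right)}\right) = 299 \left(1290 + \frac{1}{2} \left(- \frac{1}{12}\right)\right) = 299 \left(1290 - \frac{1}{24}\right) = 299 \cdot \frac{30959}{24} = \frac{9256741}{24}$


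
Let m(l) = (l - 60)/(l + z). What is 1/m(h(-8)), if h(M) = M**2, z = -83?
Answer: -19/4 ≈ -4.7500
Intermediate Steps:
m(l) = (-60 + l)/(-83 + l) (m(l) = (l - 60)/(l - 83) = (-60 + l)/(-83 + l))
1/m(h(-8)) = 1/((-60 + (-8)**2)/(-83 + (-8)**2)) = 1/((-60 + 64)/(-83 + 64)) = 1/(4/(-19)) = 1/(-1/19*4) = 1/(-4/19) = -19/4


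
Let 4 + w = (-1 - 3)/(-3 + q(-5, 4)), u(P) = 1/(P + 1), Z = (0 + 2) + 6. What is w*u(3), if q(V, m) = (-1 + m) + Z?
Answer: -9/8 ≈ -1.1250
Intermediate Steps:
Z = 8 (Z = 2 + 6 = 8)
q(V, m) = 7 + m (q(V, m) = (-1 + m) + 8 = 7 + m)
u(P) = 1/(1 + P)
w = -9/2 (w = -4 + (-1 - 3)/(-3 + (7 + 4)) = -4 - 4/(-3 + 11) = -4 - 4/8 = -4 - 4*⅛ = -4 - ½ = -9/2 ≈ -4.5000)
w*u(3) = -9/(2*(1 + 3)) = -9/2/4 = -9/2*¼ = -9/8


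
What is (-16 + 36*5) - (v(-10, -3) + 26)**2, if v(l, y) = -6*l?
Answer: -7232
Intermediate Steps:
(-16 + 36*5) - (v(-10, -3) + 26)**2 = (-16 + 36*5) - (-6*(-10) + 26)**2 = (-16 + 180) - (60 + 26)**2 = 164 - 1*86**2 = 164 - 1*7396 = 164 - 7396 = -7232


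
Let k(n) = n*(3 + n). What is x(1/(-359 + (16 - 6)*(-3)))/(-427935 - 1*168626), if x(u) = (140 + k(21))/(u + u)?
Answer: 17894/85223 ≈ 0.20997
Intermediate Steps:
x(u) = 322/u (x(u) = (140 + 21*(3 + 21))/(u + u) = (140 + 21*24)/((2*u)) = (140 + 504)*(1/(2*u)) = 644*(1/(2*u)) = 322/u)
x(1/(-359 + (16 - 6)*(-3)))/(-427935 - 1*168626) = (322/(1/(-359 + (16 - 6)*(-3))))/(-427935 - 1*168626) = (322/(1/(-359 + 10*(-3))))/(-427935 - 168626) = (322/(1/(-359 - 30)))/(-596561) = (322/(1/(-389)))*(-1/596561) = (322/(-1/389))*(-1/596561) = (322*(-389))*(-1/596561) = -125258*(-1/596561) = 17894/85223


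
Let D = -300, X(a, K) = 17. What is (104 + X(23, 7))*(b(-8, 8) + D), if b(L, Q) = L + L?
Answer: -38236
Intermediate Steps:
b(L, Q) = 2*L
(104 + X(23, 7))*(b(-8, 8) + D) = (104 + 17)*(2*(-8) - 300) = 121*(-16 - 300) = 121*(-316) = -38236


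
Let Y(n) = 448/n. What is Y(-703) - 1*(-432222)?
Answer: 303851618/703 ≈ 4.3222e+5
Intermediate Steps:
Y(-703) - 1*(-432222) = 448/(-703) - 1*(-432222) = 448*(-1/703) + 432222 = -448/703 + 432222 = 303851618/703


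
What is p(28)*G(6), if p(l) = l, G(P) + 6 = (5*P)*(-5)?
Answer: -4368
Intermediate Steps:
G(P) = -6 - 25*P (G(P) = -6 + (5*P)*(-5) = -6 - 25*P)
p(28)*G(6) = 28*(-6 - 25*6) = 28*(-6 - 150) = 28*(-156) = -4368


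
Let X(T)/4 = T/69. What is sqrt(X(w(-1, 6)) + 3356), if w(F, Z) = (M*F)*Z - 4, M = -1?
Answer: 2*sqrt(3994617)/69 ≈ 57.932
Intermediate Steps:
w(F, Z) = -4 - F*Z (w(F, Z) = (-F)*Z - 4 = -F*Z - 4 = -4 - F*Z)
X(T) = 4*T/69 (X(T) = 4*(T/69) = 4*T/69)
sqrt(X(w(-1, 6)) + 3356) = sqrt(4*(-4 - 1*(-1)*6)/69 + 3356) = sqrt(4*(-4 + 6)/69 + 3356) = sqrt((4/69)*2 + 3356) = sqrt(8/69 + 3356) = sqrt(231572/69) = 2*sqrt(3994617)/69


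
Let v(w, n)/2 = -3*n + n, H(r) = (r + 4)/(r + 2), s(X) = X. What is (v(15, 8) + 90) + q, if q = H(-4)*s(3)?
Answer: 58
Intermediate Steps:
H(r) = (4 + r)/(2 + r)
v(w, n) = -4*n (v(w, n) = 2*(-3*n + n) = 2*(-2*n) = -4*n)
q = 0 (q = ((4 - 4)/(2 - 4))*3 = (0/(-2))*3 = -½*0*3 = 0*3 = 0)
(v(15, 8) + 90) + q = (-4*8 + 90) + 0 = (-32 + 90) + 0 = 58 + 0 = 58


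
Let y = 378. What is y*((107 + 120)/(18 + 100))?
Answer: 42903/59 ≈ 727.17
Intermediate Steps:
y*((107 + 120)/(18 + 100)) = 378*((107 + 120)/(18 + 100)) = 378*(227/118) = 42903/59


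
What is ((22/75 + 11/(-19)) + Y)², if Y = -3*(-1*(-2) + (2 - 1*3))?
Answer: 21921124/2030625 ≈ 10.795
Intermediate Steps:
Y = -3 (Y = -3*(2 + (2 - 3)) = -3*(2 - 1) = -3*1 = -3)
((22/75 + 11/(-19)) + Y)² = ((22/75 + 11/(-19)) - 3)² = ((22*(1/75) + 11*(-1/19)) - 3)² = ((22/75 - 11/19) - 3)² = (-407/1425 - 3)² = (-4682/1425)² = 21921124/2030625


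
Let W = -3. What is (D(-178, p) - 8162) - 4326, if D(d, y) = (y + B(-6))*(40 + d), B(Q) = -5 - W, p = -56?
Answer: -4484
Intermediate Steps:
B(Q) = -2 (B(Q) = -5 - 1*(-3) = -5 + 3 = -2)
D(d, y) = (-2 + y)*(40 + d) (D(d, y) = (y - 2)*(40 + d) = (-2 + y)*(40 + d))
(D(-178, p) - 8162) - 4326 = ((-80 - 2*(-178) + 40*(-56) - 178*(-56)) - 8162) - 4326 = ((-80 + 356 - 2240 + 9968) - 8162) - 4326 = (8004 - 8162) - 4326 = -158 - 4326 = -4484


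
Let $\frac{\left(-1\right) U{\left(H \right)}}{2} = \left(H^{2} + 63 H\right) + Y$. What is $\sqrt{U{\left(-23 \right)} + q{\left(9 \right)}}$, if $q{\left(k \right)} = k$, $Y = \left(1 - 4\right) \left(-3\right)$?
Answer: $\sqrt{1831} \approx 42.79$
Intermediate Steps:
$Y = 9$ ($Y = \left(1 + \left(-4 + 0\right)\right) \left(-3\right) = \left(1 - 4\right) \left(-3\right) = \left(-3\right) \left(-3\right) = 9$)
$U{\left(H \right)} = -18 - 126 H - 2 H^{2}$ ($U{\left(H \right)} = - 2 \left(\left(H^{2} + 63 H\right) + 9\right) = - 2 \left(9 + H^{2} + 63 H\right) = -18 - 126 H - 2 H^{2}$)
$\sqrt{U{\left(-23 \right)} + q{\left(9 \right)}} = \sqrt{\left(-18 - -2898 - 2 \left(-23\right)^{2}\right) + 9} = \sqrt{\left(-18 + 2898 - 1058\right) + 9} = \sqrt{1822 + 9} = \sqrt{1831}$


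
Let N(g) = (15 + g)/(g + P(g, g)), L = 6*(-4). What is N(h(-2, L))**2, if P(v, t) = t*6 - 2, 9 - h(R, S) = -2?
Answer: 676/5625 ≈ 0.12018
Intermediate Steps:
L = -24
h(R, S) = 11 (h(R, S) = 9 - 1*(-2) = 9 + 2 = 11)
P(v, t) = -2 + 6*t (P(v, t) = 6*t - 2 = -2 + 6*t)
N(g) = (15 + g)/(-2 + 7*g) (N(g) = (15 + g)/(g + (-2 + 6*g)) = (15 + g)/(-2 + 7*g))
N(h(-2, L))**2 = ((15 + 11)/(-2 + 7*11))**2 = (26/(-2 + 77))**2 = (26/75)**2 = 676/5625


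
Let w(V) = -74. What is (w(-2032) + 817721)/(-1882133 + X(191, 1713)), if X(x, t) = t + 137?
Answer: -272549/626761 ≈ -0.43485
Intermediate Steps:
X(x, t) = 137 + t
(w(-2032) + 817721)/(-1882133 + X(191, 1713)) = (-74 + 817721)/(-1882133 + (137 + 1713)) = 817647/(-1882133 + 1850) = 817647/(-1880283) = 817647*(-1/1880283) = -272549/626761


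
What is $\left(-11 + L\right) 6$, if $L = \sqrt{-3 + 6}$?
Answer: $-66 + 6 \sqrt{3} \approx -55.608$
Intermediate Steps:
$L = \sqrt{3} \approx 1.732$
$\left(-11 + L\right) 6 = \left(-11 + \sqrt{3}\right) 6 = -66 + 6 \sqrt{3}$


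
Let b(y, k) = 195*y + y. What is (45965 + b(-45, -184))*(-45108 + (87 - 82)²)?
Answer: -1674608035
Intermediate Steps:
b(y, k) = 196*y
(45965 + b(-45, -184))*(-45108 + (87 - 82)²) = (45965 + 196*(-45))*(-45108 + (87 - 82)²) = (45965 - 8820)*(-45108 + 5²) = 37145*(-45108 + 25) = 37145*(-45083) = -1674608035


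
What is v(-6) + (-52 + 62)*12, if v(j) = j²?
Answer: 156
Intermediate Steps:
v(-6) + (-52 + 62)*12 = (-6)² + (-52 + 62)*12 = 36 + 10*12 = 36 + 120 = 156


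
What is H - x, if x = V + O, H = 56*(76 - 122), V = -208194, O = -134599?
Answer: 340217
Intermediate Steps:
H = -2576 (H = 56*(-46) = -2576)
x = -342793 (x = -208194 - 134599 = -342793)
H - x = -2576 - 1*(-342793) = -2576 + 342793 = 340217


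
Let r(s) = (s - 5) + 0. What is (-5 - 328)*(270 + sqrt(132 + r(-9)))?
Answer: -89910 - 333*sqrt(118) ≈ -93527.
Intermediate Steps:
r(s) = -5 + s (r(s) = (-5 + s) + 0 = -5 + s)
(-5 - 328)*(270 + sqrt(132 + r(-9))) = (-5 - 328)*(270 + sqrt(132 + (-5 - 9))) = -333*(270 + sqrt(132 - 14)) = -333*(270 + sqrt(118)) = -89910 - 333*sqrt(118)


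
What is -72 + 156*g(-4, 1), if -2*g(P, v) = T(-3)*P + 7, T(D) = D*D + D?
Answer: 1254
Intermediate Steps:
T(D) = D + D**2 (T(D) = D**2 + D = D + D**2)
g(P, v) = -7/2 - 3*P (g(P, v) = -((-3*(1 - 3))*P + 7)/2 = -((-3*(-2))*P + 7)/2 = -(6*P + 7)/2 = -(7 + 6*P)/2 = -7/2 - 3*P)
-72 + 156*g(-4, 1) = -72 + 156*(-7/2 - 3*(-4)) = -72 + 156*(-7/2 + 12) = -72 + 156*(17/2) = -72 + 1326 = 1254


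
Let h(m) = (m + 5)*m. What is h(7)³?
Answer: 592704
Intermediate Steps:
h(m) = m*(5 + m) (h(m) = (5 + m)*m = m*(5 + m))
h(7)³ = (7*(5 + 7))³ = (7*12)³ = 84³ = 592704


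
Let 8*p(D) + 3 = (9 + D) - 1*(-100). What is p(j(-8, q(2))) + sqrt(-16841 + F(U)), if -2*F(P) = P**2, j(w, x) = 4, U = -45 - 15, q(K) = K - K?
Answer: 55/4 + I*sqrt(18641) ≈ 13.75 + 136.53*I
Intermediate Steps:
q(K) = 0
U = -60
p(D) = 53/4 + D/8 (p(D) = -3/8 + ((9 + D) - 1*(-100))/8 = -3/8 + ((9 + D) + 100)/8 = -3/8 + (109 + D)/8 = -3/8 + (109/8 + D/8) = 53/4 + D/8)
F(P) = -P**2/2
p(j(-8, q(2))) + sqrt(-16841 + F(U)) = (53/4 + (1/8)*4) + sqrt(-16841 - 1/2*(-60)**2) = (53/4 + 1/2) + sqrt(-16841 - 1/2*3600) = 55/4 + sqrt(-16841 - 1800) = 55/4 + sqrt(-18641) = 55/4 + I*sqrt(18641)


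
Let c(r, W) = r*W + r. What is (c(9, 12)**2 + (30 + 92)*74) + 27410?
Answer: 50127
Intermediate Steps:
c(r, W) = r + W*r (c(r, W) = W*r + r = r + W*r)
(c(9, 12)**2 + (30 + 92)*74) + 27410 = ((9*(1 + 12))**2 + (30 + 92)*74) + 27410 = ((9*13)**2 + 122*74) + 27410 = (117**2 + 9028) + 27410 = (13689 + 9028) + 27410 = 22717 + 27410 = 50127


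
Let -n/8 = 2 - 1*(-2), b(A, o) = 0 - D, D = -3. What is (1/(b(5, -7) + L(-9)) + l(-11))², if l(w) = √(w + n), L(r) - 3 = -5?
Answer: (1 + I*√43)² ≈ -42.0 + 13.115*I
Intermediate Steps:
b(A, o) = 3 (b(A, o) = 0 - 1*(-3) = 0 + 3 = 3)
L(r) = -2 (L(r) = 3 - 5 = -2)
n = -32 (n = -8*(2 - 1*(-2)) = -8*(2 + 2) = -8*4 = -32)
l(w) = √(-32 + w) (l(w) = √(w - 32) = √(-32 + w))
(1/(b(5, -7) + L(-9)) + l(-11))² = (1/(3 - 2) + √(-32 - 11))² = (1/1 + √(-43))² = (1 + I*√43)²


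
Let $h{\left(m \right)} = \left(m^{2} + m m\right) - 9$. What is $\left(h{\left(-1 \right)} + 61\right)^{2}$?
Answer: $2916$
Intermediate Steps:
$h{\left(m \right)} = -9 + 2 m^{2}$ ($h{\left(m \right)} = \left(m^{2} + m^{2}\right) - 9 = 2 m^{2} - 9 = -9 + 2 m^{2}$)
$\left(h{\left(-1 \right)} + 61\right)^{2} = \left(\left(-9 + 2 \left(-1\right)^{2}\right) + 61\right)^{2} = \left(\left(-9 + 2 \cdot 1\right) + 61\right)^{2} = \left(\left(-9 + 2\right) + 61\right)^{2} = \left(-7 + 61\right)^{2} = 54^{2} = 2916$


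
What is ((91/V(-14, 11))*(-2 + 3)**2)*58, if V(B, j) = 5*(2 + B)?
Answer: -2639/30 ≈ -87.967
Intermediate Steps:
V(B, j) = 10 + 5*B
((91/V(-14, 11))*(-2 + 3)**2)*58 = ((91/(10 + 5*(-14)))*(-2 + 3)**2)*58 = ((91/(10 - 70))*1**2)*58 = ((91/(-60))*1)*58 = ((91*(-1/60))*1)*58 = -91/60*1*58 = -91/60*58 = -2639/30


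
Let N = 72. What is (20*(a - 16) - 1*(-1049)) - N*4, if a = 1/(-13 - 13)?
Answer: 5723/13 ≈ 440.23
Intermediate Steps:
a = -1/26 (a = 1/(-26) = -1/26 ≈ -0.038462)
(20*(a - 16) - 1*(-1049)) - N*4 = (20*(-1/26 - 16) - 1*(-1049)) - 72*4 = (20*(-417/26) + 1049) - 1*288 = (-4170/13 + 1049) - 288 = 9467/13 - 288 = 5723/13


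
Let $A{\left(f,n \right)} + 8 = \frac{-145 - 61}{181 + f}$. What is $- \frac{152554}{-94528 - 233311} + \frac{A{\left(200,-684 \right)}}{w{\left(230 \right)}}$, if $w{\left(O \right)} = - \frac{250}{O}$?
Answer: $\frac{25989203288}{3122666475} \approx 8.3228$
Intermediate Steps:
$A{\left(f,n \right)} = -8 - \frac{206}{181 + f}$ ($A{\left(f,n \right)} = -8 + \frac{-145 - 61}{181 + f} = -8 - \frac{206}{181 + f}$)
$- \frac{152554}{-94528 - 233311} + \frac{A{\left(200,-684 \right)}}{w{\left(230 \right)}} = - \frac{152554}{-94528 - 233311} + \frac{2 \frac{1}{181 + 200} \left(-827 - 800\right)}{\left(-250\right) \frac{1}{230}} = - \frac{152554}{-94528 - 233311} + \frac{2 \cdot \frac{1}{381} \left(-827 - 800\right)}{\left(-250\right) \frac{1}{230}} = - \frac{152554}{-327839} + \frac{2 \cdot \frac{1}{381} \left(-1627\right)}{- \frac{25}{23}} = \left(-152554\right) \left(- \frac{1}{327839}\right) - - \frac{74842}{9525} = \frac{152554}{327839} + \frac{74842}{9525} = \frac{25989203288}{3122666475}$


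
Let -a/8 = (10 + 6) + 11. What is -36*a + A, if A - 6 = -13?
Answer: 7769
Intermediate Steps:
A = -7 (A = 6 - 13 = -7)
a = -216 (a = -8*((10 + 6) + 11) = -8*(16 + 11) = -8*27 = -216)
-36*a + A = -36*(-216) - 7 = 7776 - 7 = 7769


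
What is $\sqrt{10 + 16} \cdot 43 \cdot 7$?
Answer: $301 \sqrt{26} \approx 1534.8$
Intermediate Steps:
$\sqrt{10 + 16} \cdot 43 \cdot 7 = \sqrt{26} \cdot 301 = 301 \sqrt{26}$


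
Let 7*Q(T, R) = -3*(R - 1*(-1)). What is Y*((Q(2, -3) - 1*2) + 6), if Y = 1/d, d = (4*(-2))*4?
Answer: -17/112 ≈ -0.15179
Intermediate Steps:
Q(T, R) = -3/7 - 3*R/7 (Q(T, R) = (-3*(R - 1*(-1)))/7 = (-3*(R + 1))/7 = (-3*(1 + R))/7 = (-3 - 3*R)/7 = -3/7 - 3*R/7)
d = -32 (d = -8*4 = -32)
Y = -1/32 (Y = 1/(-32) = -1/32 ≈ -0.031250)
Y*((Q(2, -3) - 1*2) + 6) = -(((-3/7 - 3/7*(-3)) - 1*2) + 6)/32 = -(((-3/7 + 9/7) - 2) + 6)/32 = -((6/7 - 2) + 6)/32 = -(-8/7 + 6)/32 = -1/32*34/7 = -17/112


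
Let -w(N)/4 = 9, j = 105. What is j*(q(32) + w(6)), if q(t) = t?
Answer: -420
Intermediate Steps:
w(N) = -36 (w(N) = -4*9 = -36)
j*(q(32) + w(6)) = 105*(32 - 36) = 105*(-4) = -420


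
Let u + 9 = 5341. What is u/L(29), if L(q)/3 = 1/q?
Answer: 154628/3 ≈ 51543.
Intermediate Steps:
u = 5332 (u = -9 + 5341 = 5332)
L(q) = 3/q
u/L(29) = 5332/((3/29)) = 5332/((3*(1/29))) = 5332/(3/29) = 5332*(29/3) = 154628/3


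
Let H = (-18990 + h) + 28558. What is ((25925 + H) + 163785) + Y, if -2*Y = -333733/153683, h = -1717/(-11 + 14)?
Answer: 183227099021/922098 ≈ 1.9871e+5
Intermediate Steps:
h = -1717/3 ≈ -572.33
H = 26987/3 (H = (-18990 - 1717/3) + 28558 = -58687/3 + 28558 = 26987/3 ≈ 8995.7)
Y = 333733/307366 (Y = -(-333733)/(2*153683) = -½*(-333733/153683) = 333733/307366 ≈ 1.0858)
((25925 + H) + 163785) + Y = ((25925 + 26987/3) + 163785) + 333733/307366 = (104762/3 + 163785) + 333733/307366 = 596117/3 + 333733/307366 = 183227099021/922098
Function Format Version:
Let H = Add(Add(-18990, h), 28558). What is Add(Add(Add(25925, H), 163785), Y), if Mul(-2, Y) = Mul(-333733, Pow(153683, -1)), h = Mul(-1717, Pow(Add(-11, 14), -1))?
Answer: Rational(183227099021, 922098) ≈ 1.9871e+5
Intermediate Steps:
h = Rational(-1717, 3) (h = Mul(-1717, Pow(3, -1)) = Mul(-1717, Rational(1, 3)) = Rational(-1717, 3) ≈ -572.33)
H = Rational(26987, 3) (H = Add(Add(-18990, Rational(-1717, 3)), 28558) = Add(Rational(-58687, 3), 28558) = Rational(26987, 3) ≈ 8995.7)
Y = Rational(333733, 307366) (Y = Mul(Rational(-1, 2), Mul(-333733, Pow(153683, -1))) = Mul(Rational(-1, 2), Mul(-333733, Rational(1, 153683))) = Mul(Rational(-1, 2), Rational(-333733, 153683)) = Rational(333733, 307366) ≈ 1.0858)
Add(Add(Add(25925, H), 163785), Y) = Add(Add(Add(25925, Rational(26987, 3)), 163785), Rational(333733, 307366)) = Add(Add(Rational(104762, 3), 163785), Rational(333733, 307366)) = Add(Rational(596117, 3), Rational(333733, 307366)) = Rational(183227099021, 922098)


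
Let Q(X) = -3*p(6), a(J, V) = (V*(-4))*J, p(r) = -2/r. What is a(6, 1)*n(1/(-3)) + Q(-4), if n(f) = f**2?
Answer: -5/3 ≈ -1.6667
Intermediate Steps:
a(J, V) = -4*J*V (a(J, V) = (-4*V)*J = -4*J*V)
Q(X) = 1 (Q(X) = -(-6)/6 = -3*(-1/3) = 1)
a(6, 1)*n(1/(-3)) + Q(-4) = (-4*6*1)*(1/(-3))**2 + 1 = -24*(1*(-1/3))**2 + 1 = -24*(-1/3)**2 + 1 = -24*1/9 + 1 = -8/3 + 1 = -5/3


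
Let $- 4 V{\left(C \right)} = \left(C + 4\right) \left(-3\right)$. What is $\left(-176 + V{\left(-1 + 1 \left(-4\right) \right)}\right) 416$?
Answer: $-73528$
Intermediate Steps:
$V{\left(C \right)} = 3 + \frac{3 C}{4}$ ($V{\left(C \right)} = - \frac{\left(C + 4\right) \left(-3\right)}{4} = - \frac{\left(4 + C\right) \left(-3\right)}{4} = - \frac{-12 - 3 C}{4} = 3 + \frac{3 C}{4}$)
$\left(-176 + V{\left(-1 + 1 \left(-4\right) \right)}\right) 416 = \left(-176 + \left(3 + \frac{3 \left(-1 + 1 \left(-4\right)\right)}{4}\right)\right) 416 = \left(-176 + \left(3 + \frac{3 \left(-1 - 4\right)}{4}\right)\right) 416 = \left(-176 + \left(3 + \frac{3}{4} \left(-5\right)\right)\right) 416 = \left(-176 + \left(3 - \frac{15}{4}\right)\right) 416 = \left(-176 - \frac{3}{4}\right) 416 = \left(- \frac{707}{4}\right) 416 = -73528$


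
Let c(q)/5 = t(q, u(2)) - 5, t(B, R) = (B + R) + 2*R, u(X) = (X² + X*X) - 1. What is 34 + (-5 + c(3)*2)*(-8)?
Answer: -1446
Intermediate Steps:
u(X) = -1 + 2*X² (u(X) = (X² + X²) - 1 = 2*X² - 1 = -1 + 2*X²)
t(B, R) = B + 3*R
c(q) = 80 + 5*q (c(q) = 5*((q + 3*(-1 + 2*2²)) - 5) = 5*((q + 3*(-1 + 2*4)) - 5) = 5*((q + 3*(-1 + 8)) - 5) = 5*((q + 3*7) - 5) = 5*((q + 21) - 5) = 5*((21 + q) - 5) = 5*(16 + q) = 80 + 5*q)
34 + (-5 + c(3)*2)*(-8) = 34 + (-5 + (80 + 5*3)*2)*(-8) = 34 + (-5 + (80 + 15)*2)*(-8) = 34 + (-5 + 95*2)*(-8) = 34 + (-5 + 190)*(-8) = 34 + 185*(-8) = 34 - 1480 = -1446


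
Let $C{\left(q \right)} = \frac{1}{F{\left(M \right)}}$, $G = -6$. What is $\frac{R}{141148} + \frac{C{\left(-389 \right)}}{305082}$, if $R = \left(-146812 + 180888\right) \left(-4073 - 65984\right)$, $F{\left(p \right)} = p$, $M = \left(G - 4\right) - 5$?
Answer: $- \frac{390166482203911}{23068775430} \approx -16913.0$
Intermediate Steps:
$M = -15$ ($M = \left(-6 - 4\right) - 5 = -10 - 5 = -15$)
$R = -2387262332$ ($R = 34076 \left(-70057\right) = -2387262332$)
$C{\left(q \right)} = - \frac{1}{15}$ ($C{\left(q \right)} = \frac{1}{-15} = - \frac{1}{15}$)
$\frac{R}{141148} + \frac{C{\left(-389 \right)}}{305082} = - \frac{2387262332}{141148} - \frac{1}{15 \cdot 305082} = \left(-2387262332\right) \frac{1}{141148} - \frac{1}{4576230} = - \frac{85259369}{5041} - \frac{1}{4576230} = - \frac{390166482203911}{23068775430}$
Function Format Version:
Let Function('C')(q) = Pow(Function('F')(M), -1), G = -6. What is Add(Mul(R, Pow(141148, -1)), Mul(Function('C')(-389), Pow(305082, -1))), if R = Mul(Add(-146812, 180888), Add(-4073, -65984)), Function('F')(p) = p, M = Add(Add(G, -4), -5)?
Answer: Rational(-390166482203911, 23068775430) ≈ -16913.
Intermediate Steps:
M = -15 (M = Add(Add(-6, -4), -5) = Add(-10, -5) = -15)
R = -2387262332 (R = Mul(34076, -70057) = -2387262332)
Function('C')(q) = Rational(-1, 15) (Function('C')(q) = Pow(-15, -1) = Rational(-1, 15))
Add(Mul(R, Pow(141148, -1)), Mul(Function('C')(-389), Pow(305082, -1))) = Add(Mul(-2387262332, Pow(141148, -1)), Mul(Rational(-1, 15), Pow(305082, -1))) = Add(Mul(-2387262332, Rational(1, 141148)), Mul(Rational(-1, 15), Rational(1, 305082))) = Add(Rational(-85259369, 5041), Rational(-1, 4576230)) = Rational(-390166482203911, 23068775430)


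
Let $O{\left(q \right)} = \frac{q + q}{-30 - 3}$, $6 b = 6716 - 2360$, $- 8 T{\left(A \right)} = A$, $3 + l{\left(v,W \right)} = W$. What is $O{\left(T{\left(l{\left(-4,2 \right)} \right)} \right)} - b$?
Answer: $- \frac{95833}{132} \approx -726.01$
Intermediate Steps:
$l{\left(v,W \right)} = -3 + W$
$T{\left(A \right)} = - \frac{A}{8}$
$b = 726$ ($b = \frac{6716 - 2360}{6} = \frac{1}{6} \cdot 4356 = 726$)
$O{\left(q \right)} = - \frac{2 q}{33}$ ($O{\left(q \right)} = \frac{2 q}{-33} = 2 q \left(- \frac{1}{33}\right) = - \frac{2 q}{33}$)
$O{\left(T{\left(l{\left(-4,2 \right)} \right)} \right)} - b = - \frac{2 \left(- \frac{-3 + 2}{8}\right)}{33} - 726 = - \frac{2 \left(\left(- \frac{1}{8}\right) \left(-1\right)\right)}{33} - 726 = \left(- \frac{2}{33}\right) \frac{1}{8} - 726 = - \frac{1}{132} - 726 = - \frac{95833}{132}$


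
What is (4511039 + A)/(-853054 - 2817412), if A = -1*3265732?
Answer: -1245307/3670466 ≈ -0.33928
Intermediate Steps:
A = -3265732
(4511039 + A)/(-853054 - 2817412) = (4511039 - 3265732)/(-853054 - 2817412) = 1245307/(-3670466) = 1245307*(-1/3670466) = -1245307/3670466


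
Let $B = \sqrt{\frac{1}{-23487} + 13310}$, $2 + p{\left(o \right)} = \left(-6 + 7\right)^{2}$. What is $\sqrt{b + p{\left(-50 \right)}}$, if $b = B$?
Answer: $\frac{\sqrt{-551639169 + 23487 \sqrt{7342317315903}}}{23487} \approx 10.694$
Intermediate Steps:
$p{\left(o \right)} = -1$ ($p{\left(o \right)} = -2 + \left(-6 + 7\right)^{2} = -2 + 1^{2} = -2 + 1 = -1$)
$B = \frac{\sqrt{7342317315903}}{23487}$ ($B = \sqrt{- \frac{1}{23487} + 13310} = \sqrt{\frac{312611969}{23487}} = \frac{\sqrt{7342317315903}}{23487} \approx 115.37$)
$b = \frac{\sqrt{7342317315903}}{23487} \approx 115.37$
$\sqrt{b + p{\left(-50 \right)}} = \sqrt{\frac{\sqrt{7342317315903}}{23487} - 1} = \sqrt{-1 + \frac{\sqrt{7342317315903}}{23487}}$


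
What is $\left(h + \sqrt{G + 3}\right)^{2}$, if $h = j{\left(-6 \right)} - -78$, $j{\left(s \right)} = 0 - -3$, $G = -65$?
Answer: $\left(81 + i \sqrt{62}\right)^{2} \approx 6499.0 + 1275.6 i$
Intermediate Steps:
$j{\left(s \right)} = 3$ ($j{\left(s \right)} = 0 + 3 = 3$)
$h = 81$ ($h = 3 - -78 = 3 + 78 = 81$)
$\left(h + \sqrt{G + 3}\right)^{2} = \left(81 + \sqrt{-65 + 3}\right)^{2} = \left(81 + \sqrt{-62}\right)^{2} = \left(81 + i \sqrt{62}\right)^{2}$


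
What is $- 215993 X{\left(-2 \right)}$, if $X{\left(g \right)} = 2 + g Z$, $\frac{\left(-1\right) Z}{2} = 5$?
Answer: $-4751846$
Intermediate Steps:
$Z = -10$ ($Z = \left(-2\right) 5 = -10$)
$X{\left(g \right)} = 2 - 10 g$ ($X{\left(g \right)} = 2 + g \left(-10\right) = 2 - 10 g$)
$- 215993 X{\left(-2 \right)} = - 215993 \left(2 - -20\right) = - 215993 \left(2 + 20\right) = \left(-215993\right) 22 = -4751846$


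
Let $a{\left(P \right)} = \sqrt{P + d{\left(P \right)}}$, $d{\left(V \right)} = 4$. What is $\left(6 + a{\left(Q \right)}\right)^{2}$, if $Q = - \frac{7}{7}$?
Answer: $\left(6 + \sqrt{3}\right)^{2} \approx 59.785$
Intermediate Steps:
$Q = -1$ ($Q = \left(-7\right) \frac{1}{7} = -1$)
$a{\left(P \right)} = \sqrt{4 + P}$ ($a{\left(P \right)} = \sqrt{P + 4} = \sqrt{4 + P}$)
$\left(6 + a{\left(Q \right)}\right)^{2} = \left(6 + \sqrt{4 - 1}\right)^{2} = \left(6 + \sqrt{3}\right)^{2}$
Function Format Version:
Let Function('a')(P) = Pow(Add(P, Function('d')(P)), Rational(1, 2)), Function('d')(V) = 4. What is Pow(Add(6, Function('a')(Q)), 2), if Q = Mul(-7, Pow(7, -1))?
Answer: Pow(Add(6, Pow(3, Rational(1, 2))), 2) ≈ 59.785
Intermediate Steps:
Q = -1 (Q = Mul(-7, Rational(1, 7)) = -1)
Function('a')(P) = Pow(Add(4, P), Rational(1, 2)) (Function('a')(P) = Pow(Add(P, 4), Rational(1, 2)) = Pow(Add(4, P), Rational(1, 2)))
Pow(Add(6, Function('a')(Q)), 2) = Pow(Add(6, Pow(Add(4, -1), Rational(1, 2))), 2) = Pow(Add(6, Pow(3, Rational(1, 2))), 2)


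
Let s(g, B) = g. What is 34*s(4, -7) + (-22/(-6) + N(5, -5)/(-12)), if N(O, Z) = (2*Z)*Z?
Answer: 271/2 ≈ 135.50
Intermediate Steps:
N(O, Z) = 2*Z**2
34*s(4, -7) + (-22/(-6) + N(5, -5)/(-12)) = 34*4 + (-22/(-6) + (2*(-5)**2)/(-12)) = 136 + (-22*(-1/6) + (2*25)*(-1/12)) = 136 + (11/3 + 50*(-1/12)) = 136 + (11/3 - 25/6) = 136 - 1/2 = 271/2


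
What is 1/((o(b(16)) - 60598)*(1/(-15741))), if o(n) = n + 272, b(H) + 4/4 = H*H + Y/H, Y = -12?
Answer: 62964/240287 ≈ 0.26204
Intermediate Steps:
b(H) = -1 + H² - 12/H (b(H) = -1 + (H*H - 12/H) = -1 + (H² - 12/H) = -1 + H² - 12/H)
o(n) = 272 + n
1/((o(b(16)) - 60598)*(1/(-15741))) = 1/(((272 + (-12 + 16³ - 1*16)/16) - 60598)*(1/(-15741))) = 1/(((272 + (-12 + 4096 - 16)/16) - 60598)*(-1/15741)) = -15741/((272 + (1/16)*4068) - 60598) = -15741/((272 + 1017/4) - 60598) = -15741/(2105/4 - 60598) = -15741/(-240287/4) = -4/240287*(-15741) = 62964/240287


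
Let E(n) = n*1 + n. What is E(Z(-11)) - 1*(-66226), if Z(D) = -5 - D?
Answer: 66238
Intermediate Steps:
E(n) = 2*n (E(n) = n + n = 2*n)
E(Z(-11)) - 1*(-66226) = 2*(-5 - 1*(-11)) - 1*(-66226) = 2*(-5 + 11) + 66226 = 2*6 + 66226 = 12 + 66226 = 66238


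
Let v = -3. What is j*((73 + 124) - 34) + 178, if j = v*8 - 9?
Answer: -5201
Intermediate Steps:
j = -33 (j = -3*8 - 9 = -24 - 9 = -33)
j*((73 + 124) - 34) + 178 = -33*((73 + 124) - 34) + 178 = -33*(197 - 34) + 178 = -33*163 + 178 = -5379 + 178 = -5201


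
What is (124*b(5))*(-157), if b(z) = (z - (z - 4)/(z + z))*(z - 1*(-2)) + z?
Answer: -3825462/5 ≈ -7.6509e+5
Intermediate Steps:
b(z) = z + (2 + z)*(z - (-4 + z)/(2*z)) (b(z) = (z - (-4 + z)/(2*z))*(z + 2) + z = (z - (-4 + z)*1/(2*z))*(2 + z) + z = (z - (-4 + z)/(2*z))*(2 + z) + z = (2 + z)*(z - (-4 + z)/(2*z)) + z = z + (2 + z)*(z - (-4 + z)/(2*z)))
(124*b(5))*(-157) = (124*(1 + 5² + 4/5 + (5/2)*5))*(-157) = (124*(1 + 25 + 4*(⅕) + 25/2))*(-157) = (124*(1 + 25 + ⅘ + 25/2))*(-157) = (124*(393/10))*(-157) = (24366/5)*(-157) = -3825462/5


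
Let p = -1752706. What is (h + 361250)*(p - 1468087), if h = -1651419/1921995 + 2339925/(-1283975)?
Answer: -79262519440151218598/68124045 ≈ -1.1635e+12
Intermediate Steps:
h = -182683364/68124045 (h = -1651419*1/1921995 + 2339925*(-1/1283975) = -183491/213555 - 13371/7337 = -182683364/68124045 ≈ -2.6816)
(h + 361250)*(p - 1468087) = (-182683364/68124045 + 361250)*(-1752706 - 1468087) = (24609628572886/68124045)*(-3220793) = -79262519440151218598/68124045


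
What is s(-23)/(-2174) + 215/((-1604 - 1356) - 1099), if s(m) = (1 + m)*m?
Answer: -1260632/4412133 ≈ -0.28572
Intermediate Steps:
s(m) = m*(1 + m)
s(-23)/(-2174) + 215/((-1604 - 1356) - 1099) = -23*(1 - 23)/(-2174) + 215/((-1604 - 1356) - 1099) = -23*(-22)*(-1/2174) + 215/(-2960 - 1099) = 506*(-1/2174) + 215/(-4059) = -253/1087 + 215*(-1/4059) = -253/1087 - 215/4059 = -1260632/4412133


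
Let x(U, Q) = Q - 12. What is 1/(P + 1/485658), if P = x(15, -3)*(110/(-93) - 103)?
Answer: 15055398/23527701841 ≈ 0.00063990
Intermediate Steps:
x(U, Q) = -12 + Q
P = 48445/31 (P = (-12 - 3)*(110/(-93) - 103) = -15*(110*(-1/93) - 103) = -15*(-110/93 - 103) = -15*(-9689/93) = 48445/31 ≈ 1562.7)
1/(P + 1/485658) = 1/(48445/31 + 1/485658) = 1/(23527701841/15055398) = 15055398/23527701841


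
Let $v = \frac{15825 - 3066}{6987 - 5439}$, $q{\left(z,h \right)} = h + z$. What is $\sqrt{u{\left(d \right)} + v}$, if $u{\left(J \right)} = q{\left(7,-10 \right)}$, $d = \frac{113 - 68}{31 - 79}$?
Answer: $\frac{\sqrt{348945}}{258} \approx 2.2896$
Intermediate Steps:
$d = - \frac{15}{16}$ ($d = \frac{45}{-48} = 45 \left(- \frac{1}{48}\right) = - \frac{15}{16} \approx -0.9375$)
$u{\left(J \right)} = -3$ ($u{\left(J \right)} = -10 + 7 = -3$)
$v = \frac{4253}{516}$ ($v = \frac{12759}{1548} = 12759 \cdot \frac{1}{1548} = \frac{4253}{516} \approx 8.2422$)
$\sqrt{u{\left(d \right)} + v} = \sqrt{-3 + \frac{4253}{516}} = \sqrt{\frac{2705}{516}} = \frac{\sqrt{348945}}{258}$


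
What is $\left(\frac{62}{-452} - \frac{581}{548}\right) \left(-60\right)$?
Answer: $\frac{1112205}{15481} \approx 71.843$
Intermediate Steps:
$\left(\frac{62}{-452} - \frac{581}{548}\right) \left(-60\right) = \left(62 \left(- \frac{1}{452}\right) - \frac{581}{548}\right) \left(-60\right) = \left(- \frac{31}{226} - \frac{581}{548}\right) \left(-60\right) = \left(- \frac{74147}{61924}\right) \left(-60\right) = \frac{1112205}{15481}$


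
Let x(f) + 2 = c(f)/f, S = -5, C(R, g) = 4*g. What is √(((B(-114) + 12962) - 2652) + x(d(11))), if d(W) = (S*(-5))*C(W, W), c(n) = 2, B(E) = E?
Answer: √123347422/110 ≈ 100.97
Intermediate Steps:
d(W) = 100*W (d(W) = (-5*(-5))*(4*W) = 25*(4*W) = 100*W)
x(f) = -2 + 2/f
√(((B(-114) + 12962) - 2652) + x(d(11))) = √(((-114 + 12962) - 2652) + (-2 + 2/((100*11)))) = √((12848 - 2652) + (-2 + 2/1100)) = √(10196 + (-2 + 2*(1/1100))) = √(10196 + (-2 + 1/550)) = √(10196 - 1099/550) = √(5606701/550) = √123347422/110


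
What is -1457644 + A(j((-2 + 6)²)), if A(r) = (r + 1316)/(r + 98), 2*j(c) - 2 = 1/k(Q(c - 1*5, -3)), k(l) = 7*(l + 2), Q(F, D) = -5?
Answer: -6059370795/4157 ≈ -1.4576e+6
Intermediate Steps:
k(l) = 14 + 7*l (k(l) = 7*(2 + l) = 14 + 7*l)
j(c) = 41/42 (j(c) = 1 + 1/(2*(14 + 7*(-5))) = 1 + 1/(2*(14 - 35)) = 1 + (½)/(-21) = 1 + (½)*(-1/21) = 1 - 1/42 = 41/42)
A(r) = (1316 + r)/(98 + r)
-1457644 + A(j((-2 + 6)²)) = -1457644 + (1316 + 41/42)/(98 + 41/42) = -1457644 + (55313/42)/(4157/42) = -1457644 + (42/4157)*(55313/42) = -1457644 + 55313/4157 = -6059370795/4157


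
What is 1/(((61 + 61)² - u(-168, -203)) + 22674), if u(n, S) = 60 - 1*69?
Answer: 1/37567 ≈ 2.6619e-5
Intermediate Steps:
u(n, S) = -9 (u(n, S) = 60 - 69 = -9)
1/(((61 + 61)² - u(-168, -203)) + 22674) = 1/(((61 + 61)² - 1*(-9)) + 22674) = 1/((122² + 9) + 22674) = 1/((14884 + 9) + 22674) = 1/(14893 + 22674) = 1/37567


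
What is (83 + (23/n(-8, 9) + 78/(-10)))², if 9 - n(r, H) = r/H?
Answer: 1190181001/198025 ≈ 6010.3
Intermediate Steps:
n(r, H) = 9 - r/H
(83 + (23/n(-8, 9) + 78/(-10)))² = (83 + (23/(9 - 1*(-8)/9) + 78/(-10)))² = (83 + (23/(9 - 1*(-8)*⅑) + 78*(-⅒)))² = (83 + (23/(9 + 8/9) - 39/5))² = (83 + (23/(89/9) - 39/5))² = (83 + (23*(9/89) - 39/5))² = (83 + (207/89 - 39/5))² = (83 - 2436/445)² = (34499/445)² = 1190181001/198025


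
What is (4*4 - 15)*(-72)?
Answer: -72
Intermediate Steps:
(4*4 - 15)*(-72) = (16 - 15)*(-72) = 1*(-72) = -72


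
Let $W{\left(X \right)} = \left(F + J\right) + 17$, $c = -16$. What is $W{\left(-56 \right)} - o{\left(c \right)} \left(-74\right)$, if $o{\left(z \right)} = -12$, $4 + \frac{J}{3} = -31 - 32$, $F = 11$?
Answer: $-1061$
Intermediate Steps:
$J = -201$ ($J = -12 + 3 \left(-31 - 32\right) = -12 + 3 \left(-63\right) = -12 - 189 = -201$)
$W{\left(X \right)} = -173$ ($W{\left(X \right)} = \left(11 - 201\right) + 17 = -190 + 17 = -173$)
$W{\left(-56 \right)} - o{\left(c \right)} \left(-74\right) = -173 - \left(-12\right) \left(-74\right) = -173 - 888 = -1061$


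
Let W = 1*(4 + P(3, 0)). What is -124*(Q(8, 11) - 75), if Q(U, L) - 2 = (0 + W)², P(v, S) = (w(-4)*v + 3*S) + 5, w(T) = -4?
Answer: 7936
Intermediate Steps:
P(v, S) = 5 - 4*v + 3*S (P(v, S) = (-4*v + 3*S) + 5 = 5 - 4*v + 3*S)
W = -3 (W = 1*(4 + (5 - 4*3 + 3*0)) = 1*(4 + (5 - 12 + 0)) = 1*(4 - 7) = 1*(-3) = -3)
Q(U, L) = 11 (Q(U, L) = 2 + (0 - 3)² = 2 + (-3)² = 2 + 9 = 11)
-124*(Q(8, 11) - 75) = -124*(11 - 75) = -124*(-64) = 7936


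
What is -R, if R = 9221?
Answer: -9221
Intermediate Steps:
-R = -1*9221 = -9221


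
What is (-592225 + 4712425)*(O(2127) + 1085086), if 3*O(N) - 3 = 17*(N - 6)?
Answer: 4520296141200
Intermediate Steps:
O(N) = -33 + 17*N/3 (O(N) = 1 + (17*(N - 6))/3 = 1 + (17*(-6 + N))/3 = 1 + (-102 + 17*N)/3 = 1 + (-34 + 17*N/3) = -33 + 17*N/3)
(-592225 + 4712425)*(O(2127) + 1085086) = (-592225 + 4712425)*((-33 + (17/3)*2127) + 1085086) = 4120200*((-33 + 12053) + 1085086) = 4120200*(12020 + 1085086) = 4120200*1097106 = 4520296141200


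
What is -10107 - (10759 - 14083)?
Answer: -6783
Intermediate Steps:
-10107 - (10759 - 14083) = -10107 - 1*(-3324) = -10107 + 3324 = -6783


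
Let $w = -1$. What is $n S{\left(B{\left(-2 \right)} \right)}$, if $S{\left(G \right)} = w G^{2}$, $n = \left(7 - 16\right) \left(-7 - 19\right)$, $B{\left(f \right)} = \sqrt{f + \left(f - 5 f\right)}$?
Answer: $-1404$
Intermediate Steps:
$B{\left(f \right)} = \sqrt{3} \sqrt{- f}$ ($B{\left(f \right)} = \sqrt{f - 4 f} = \sqrt{- 3 f} = \sqrt{3} \sqrt{- f}$)
$n = 234$ ($n = \left(-9\right) \left(-26\right) = 234$)
$S{\left(G \right)} = - G^{2}$
$n S{\left(B{\left(-2 \right)} \right)} = 234 \left(- \left(\sqrt{3} \sqrt{\left(-1\right) \left(-2\right)}\right)^{2}\right) = 234 \left(- \left(\sqrt{3} \sqrt{2}\right)^{2}\right) = 234 \left(- \left(\sqrt{6}\right)^{2}\right) = 234 \left(\left(-1\right) 6\right) = 234 \left(-6\right) = -1404$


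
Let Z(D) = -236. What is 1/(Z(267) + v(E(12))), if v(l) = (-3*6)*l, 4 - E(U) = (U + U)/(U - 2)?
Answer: -5/1324 ≈ -0.0037764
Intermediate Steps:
E(U) = 4 - 2*U/(-2 + U) (E(U) = 4 - (U + U)/(U - 2) = 4 - 2*U/(-2 + U))
v(l) = -18*l
1/(Z(267) + v(E(12))) = 1/(-236 - 36*(-4 + 12)/(-2 + 12)) = 1/(-236 - 36*8/10) = 1/(-236 - 18*8/5) = 1/(-236 - 144/5) = 1/(-1324/5) = -5/1324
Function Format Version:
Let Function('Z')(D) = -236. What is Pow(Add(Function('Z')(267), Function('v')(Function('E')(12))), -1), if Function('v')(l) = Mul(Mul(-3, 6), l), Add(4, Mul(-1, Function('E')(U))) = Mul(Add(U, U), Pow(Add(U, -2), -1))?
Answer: Rational(-5, 1324) ≈ -0.0037764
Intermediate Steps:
Function('E')(U) = Add(4, Mul(-2, U, Pow(Add(-2, U), -1))) (Function('E')(U) = Add(4, Mul(-1, Mul(Add(U, U), Pow(Add(U, -2), -1)))) = Add(4, Mul(-1, Mul(Mul(2, U), Pow(Add(-2, U), -1)))) = Add(4, Mul(-1, Mul(2, U, Pow(Add(-2, U), -1)))) = Add(4, Mul(-2, U, Pow(Add(-2, U), -1))))
Function('v')(l) = Mul(-18, l)
Pow(Add(Function('Z')(267), Function('v')(Function('E')(12))), -1) = Pow(Add(-236, Mul(-18, Mul(2, Pow(Add(-2, 12), -1), Add(-4, 12)))), -1) = Pow(Add(-236, Mul(-18, Mul(2, Pow(10, -1), 8))), -1) = Pow(Add(-236, Mul(-18, Mul(2, Rational(1, 10), 8))), -1) = Pow(Add(-236, Mul(-18, Rational(8, 5))), -1) = Pow(Add(-236, Rational(-144, 5)), -1) = Pow(Rational(-1324, 5), -1) = Rational(-5, 1324)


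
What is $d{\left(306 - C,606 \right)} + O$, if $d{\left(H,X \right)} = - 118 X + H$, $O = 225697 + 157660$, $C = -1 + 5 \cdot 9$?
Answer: $312111$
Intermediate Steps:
$C = 44$ ($C = -1 + 45 = 44$)
$O = 383357$
$d{\left(H,X \right)} = H - 118 X$
$d{\left(306 - C,606 \right)} + O = \left(\left(306 - 44\right) - 71508\right) + 383357 = \left(262 - 71508\right) + 383357 = -71246 + 383357 = 312111$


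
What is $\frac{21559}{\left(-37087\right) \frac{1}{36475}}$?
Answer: $- \frac{786364525}{37087} \approx -21203.0$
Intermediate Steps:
$\frac{21559}{\left(-37087\right) \frac{1}{36475}} = \frac{21559}{- \frac{37087}{36475}} = 21559 \left(- \frac{36475}{37087}\right) = - \frac{786364525}{37087}$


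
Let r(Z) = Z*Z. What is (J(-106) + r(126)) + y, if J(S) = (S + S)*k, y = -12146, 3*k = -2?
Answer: 11614/3 ≈ 3871.3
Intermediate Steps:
k = -⅔ (k = (⅓)*(-2) = -⅔ ≈ -0.66667)
r(Z) = Z²
J(S) = -4*S/3 (J(S) = (S + S)*(-⅔) = (2*S)*(-⅔) = -4*S/3)
(J(-106) + r(126)) + y = (-4/3*(-106) + 126²) - 12146 = (424/3 + 15876) - 12146 = 48052/3 - 12146 = 11614/3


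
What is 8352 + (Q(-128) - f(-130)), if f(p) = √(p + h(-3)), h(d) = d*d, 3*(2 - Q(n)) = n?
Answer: 25190/3 - 11*I ≈ 8396.7 - 11.0*I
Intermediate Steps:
Q(n) = 2 - n/3
h(d) = d²
f(p) = √(9 + p) (f(p) = √(p + (-3)²) = √(p + 9) = √(9 + p))
8352 + (Q(-128) - f(-130)) = 8352 + ((2 - ⅓*(-128)) - √(9 - 130)) = 8352 + ((2 + 128/3) - √(-121)) = 8352 + (134/3 - 11*I) = 25190/3 - 11*I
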